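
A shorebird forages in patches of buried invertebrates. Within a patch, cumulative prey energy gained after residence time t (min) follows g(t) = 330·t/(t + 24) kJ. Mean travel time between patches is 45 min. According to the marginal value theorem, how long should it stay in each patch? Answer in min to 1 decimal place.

By the marginal value theorem, leave when the instantaneous gain rate g'(t) equals the habitat-wide average g(t)/(T + t).
g'(t) = 330·24/(t + 24)². Setting 330·24/(t+24)² = 330t/[(t+24)(45+t)] gives 24(45+t) = t(t+24), so t² = 24×45 = 1080.
t* = √1080 = 32.86 min.

32.9 min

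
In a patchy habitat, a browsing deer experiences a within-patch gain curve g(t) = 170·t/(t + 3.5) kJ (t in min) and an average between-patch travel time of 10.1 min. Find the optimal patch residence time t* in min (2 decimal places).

5.95 min

Optimal t* satisfies g'(t*) = g(t*)/(T + t*).
g'(t) = 170·3.5/(t + 3.5)². Setting 170·3.5/(t+3.5)² = 170t/[(t+3.5)(10.1+t)] gives 3.5(10.1+t) = t(t+3.5), so t² = 3.5×10.1 = 35.35.
t* = √35.35 = 5.946 min.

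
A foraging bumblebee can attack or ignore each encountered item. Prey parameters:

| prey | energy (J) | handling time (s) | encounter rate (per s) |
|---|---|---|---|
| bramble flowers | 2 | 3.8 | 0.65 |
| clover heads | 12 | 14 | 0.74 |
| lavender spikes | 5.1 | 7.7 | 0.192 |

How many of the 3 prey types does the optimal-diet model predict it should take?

1

Rank by E/h (J/s): clover heads 0.857, lavender spikes 0.662, bramble flowers 0.526. Include each in turn until the next type's E/h falls below the running intake rate.
Rate on top 1: 0.7817. lavender spikes: 0.662 < 0.7817 → exclude; stop.
Optimal diet: clover heads — 1 of 3 types.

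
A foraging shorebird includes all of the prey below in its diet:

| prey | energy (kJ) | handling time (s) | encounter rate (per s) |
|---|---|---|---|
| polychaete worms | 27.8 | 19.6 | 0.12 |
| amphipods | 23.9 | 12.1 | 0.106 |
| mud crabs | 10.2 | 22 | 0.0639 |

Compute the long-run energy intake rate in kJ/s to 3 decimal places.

Energy encountered per unit search time: 0.12×27.8 + 0.106×23.9 + 0.0639×10.2 = 6.521 kJ/s.
Handling time per unit search time: 0.12×19.6 + 0.106×12.1 + 0.0639×22 = 5.04.
Rate = 6.521/(1 + 5.04) = 1.08 kJ/s.

1.080 kJ/s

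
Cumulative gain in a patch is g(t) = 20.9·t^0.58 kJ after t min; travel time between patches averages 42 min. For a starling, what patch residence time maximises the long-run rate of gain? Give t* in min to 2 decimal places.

Maximise g(t)/(T+t): set derivative to zero → g'(t)(T+t) = g(t).
g'(t) = 0.58·20.9·t^-0.42. Setting 0.58·20.9·t^-0.42 = 20.9·t^0.58/(42+t) gives 0.58(42+t) = t, so 0.42·t = 0.58×42.
t* = 0.58×42/0.42 = 58 min.

58.00 min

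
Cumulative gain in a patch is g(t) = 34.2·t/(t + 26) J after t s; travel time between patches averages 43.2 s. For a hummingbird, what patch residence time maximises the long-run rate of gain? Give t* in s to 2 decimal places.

By the marginal value theorem, leave when the instantaneous gain rate g'(t) equals the habitat-wide average g(t)/(T + t).
g'(t) = 34.2·26/(t + 26)². Setting 34.2·26/(t+26)² = 34.2t/[(t+26)(43.2+t)] gives 26(43.2+t) = t(t+26), so t² = 26×43.2 = 1123.
t* = √1123 = 33.51 s.

33.51 s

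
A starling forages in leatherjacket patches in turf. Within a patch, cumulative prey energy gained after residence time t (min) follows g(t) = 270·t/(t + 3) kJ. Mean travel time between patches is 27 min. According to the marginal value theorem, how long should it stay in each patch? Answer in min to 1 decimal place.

By the marginal value theorem, leave when the instantaneous gain rate g'(t) equals the habitat-wide average g(t)/(T + t).
g'(t) = 270·3/(t + 3)². Setting 270·3/(t+3)² = 270t/[(t+3)(27+t)] gives 3(27+t) = t(t+3), so t² = 3×27 = 81.
t* = √81 = 9 min.

9.0 min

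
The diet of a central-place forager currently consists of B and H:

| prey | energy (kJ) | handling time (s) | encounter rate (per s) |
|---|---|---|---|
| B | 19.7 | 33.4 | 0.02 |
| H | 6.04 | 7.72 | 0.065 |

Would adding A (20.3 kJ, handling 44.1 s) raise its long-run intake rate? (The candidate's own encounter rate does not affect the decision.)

Intake rate on the current diet: R = (0.02×19.7 + 0.065×6.04) / (1 + 0.02×33.4 + 0.065×7.72) = 0.7866/2.17 = 0.3625 kJ/s.
Profitability of A: 20.3/44.1 = 0.4603 kJ/s.
0.4603 > 0.3625, so adding A raises the average — include it.

Yes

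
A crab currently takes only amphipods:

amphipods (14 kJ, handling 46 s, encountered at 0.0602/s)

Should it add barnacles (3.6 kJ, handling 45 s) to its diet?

Current rate: (0.0602×14)/(1 + 0.0602×46) = 0.2236 kJ/s.
Profitability of barnacles: 3.6/45 = 0.08 kJ/s.
0.08 < 0.2236, so adding barnacles would lower the average — exclude it.

No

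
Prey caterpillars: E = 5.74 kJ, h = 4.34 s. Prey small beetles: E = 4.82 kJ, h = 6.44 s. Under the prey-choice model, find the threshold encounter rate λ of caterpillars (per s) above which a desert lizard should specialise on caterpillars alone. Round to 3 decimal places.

0.300 per s

At the threshold, the rate on caterpillars alone equals the profitability of small beetles: λ·5.74/(1 + λ·4.34) = 4.82/6.44 = 0.7484.
Rearranging, λ(5.74 − 0.7484×4.34) = 0.7484, so λ = 0.7484/2.492 = 0.3004 per s.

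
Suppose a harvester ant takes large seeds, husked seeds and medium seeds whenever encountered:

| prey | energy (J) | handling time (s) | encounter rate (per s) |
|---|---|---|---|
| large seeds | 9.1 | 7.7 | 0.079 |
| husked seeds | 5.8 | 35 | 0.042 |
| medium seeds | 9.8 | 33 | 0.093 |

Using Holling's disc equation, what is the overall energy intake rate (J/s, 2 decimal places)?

0.30 J/s

Energy encountered per unit search time: 0.079×9.1 + 0.042×5.8 + 0.093×9.8 = 1.874 J/s.
Handling time per unit search time: 0.079×7.7 + 0.042×35 + 0.093×33 = 5.147.
Rate = 1.874/(1 + 5.147) = 0.3048 J/s.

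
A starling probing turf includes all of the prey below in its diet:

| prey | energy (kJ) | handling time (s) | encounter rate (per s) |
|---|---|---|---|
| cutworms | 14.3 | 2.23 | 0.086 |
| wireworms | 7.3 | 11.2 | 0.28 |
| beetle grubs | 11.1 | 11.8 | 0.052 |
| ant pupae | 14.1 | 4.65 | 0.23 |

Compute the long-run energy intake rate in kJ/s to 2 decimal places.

1.18 kJ/s

R = (0.086×14.3 + 0.28×7.3 + 0.052×11.1 + 0.23×14.1) / (1 + 0.086×2.23 + 0.28×11.2 + 0.052×11.8 + 0.23×4.65) = 7.094/6.011 = 1.18 kJ/s.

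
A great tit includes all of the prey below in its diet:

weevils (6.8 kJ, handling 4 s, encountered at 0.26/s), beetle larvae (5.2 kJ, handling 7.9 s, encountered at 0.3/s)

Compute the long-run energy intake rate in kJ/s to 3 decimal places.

Energy encountered per unit search time: 0.26×6.8 + 0.3×5.2 = 3.328 kJ/s.
Handling time per unit search time: 0.26×4 + 0.3×7.9 = 3.41.
Rate = 3.328/(1 + 3.41) = 0.7546 kJ/s.

0.755 kJ/s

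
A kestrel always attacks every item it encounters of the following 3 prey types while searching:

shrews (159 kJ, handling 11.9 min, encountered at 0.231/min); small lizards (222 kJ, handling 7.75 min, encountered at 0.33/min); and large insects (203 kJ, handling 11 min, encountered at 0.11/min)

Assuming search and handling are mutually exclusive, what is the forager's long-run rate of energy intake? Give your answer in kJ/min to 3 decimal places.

R = (0.231×159 + 0.33×222 + 0.11×203) / (1 + 0.231×11.9 + 0.33×7.75 + 0.11×11) = 132.3/7.516 = 17.6 kJ/min.

17.604 kJ/min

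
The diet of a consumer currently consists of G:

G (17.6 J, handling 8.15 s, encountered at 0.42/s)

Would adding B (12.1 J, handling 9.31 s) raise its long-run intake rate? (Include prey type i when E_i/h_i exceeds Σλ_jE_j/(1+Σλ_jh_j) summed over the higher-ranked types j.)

No

Current rate: (0.42×17.6)/(1 + 0.42×8.15) = 1.671 J/s.
B: E/h = 12.1/9.31 = 1.3 J/s.
1.3 < 1.671, so adding B would lower the average — exclude it.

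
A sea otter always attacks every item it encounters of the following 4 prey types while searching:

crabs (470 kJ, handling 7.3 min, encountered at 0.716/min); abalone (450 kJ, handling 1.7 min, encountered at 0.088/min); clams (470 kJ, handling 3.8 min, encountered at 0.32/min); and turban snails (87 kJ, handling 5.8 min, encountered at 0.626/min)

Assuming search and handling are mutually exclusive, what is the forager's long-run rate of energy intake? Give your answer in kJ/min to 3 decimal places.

51.766 kJ/min

R = (0.716×470 + 0.088×450 + 0.32×470 + 0.626×87) / (1 + 0.716×7.3 + 0.088×1.7 + 0.32×3.8 + 0.626×5.8) = 581/11.22 = 51.77 kJ/min.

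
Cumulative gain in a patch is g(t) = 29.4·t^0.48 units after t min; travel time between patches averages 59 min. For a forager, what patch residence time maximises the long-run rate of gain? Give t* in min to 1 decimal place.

By the marginal value theorem, leave when the instantaneous gain rate g'(t) equals the habitat-wide average g(t)/(T + t).
g'(t) = 0.48·29.4·t^-0.52. Setting 0.48·29.4·t^-0.52 = 29.4·t^0.48/(59+t) gives 0.48(59+t) = t, so 0.52·t = 0.48×59.
t* = 0.48×59/0.52 = 54.46 min.

54.5 min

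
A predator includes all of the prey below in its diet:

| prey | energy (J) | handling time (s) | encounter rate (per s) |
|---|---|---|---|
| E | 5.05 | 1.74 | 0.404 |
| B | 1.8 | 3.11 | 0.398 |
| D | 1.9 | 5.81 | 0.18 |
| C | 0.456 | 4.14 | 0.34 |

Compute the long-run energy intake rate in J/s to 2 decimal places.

0.60 J/s

Energy encountered per unit search time: 0.404×5.05 + 0.398×1.8 + 0.18×1.9 + 0.34×0.456 = 3.254 J/s.
Handling time per unit search time: 0.404×1.74 + 0.398×3.11 + 0.18×5.81 + 0.34×4.14 = 4.394.
Rate = 3.254/(1 + 4.394) = 0.6032 J/s.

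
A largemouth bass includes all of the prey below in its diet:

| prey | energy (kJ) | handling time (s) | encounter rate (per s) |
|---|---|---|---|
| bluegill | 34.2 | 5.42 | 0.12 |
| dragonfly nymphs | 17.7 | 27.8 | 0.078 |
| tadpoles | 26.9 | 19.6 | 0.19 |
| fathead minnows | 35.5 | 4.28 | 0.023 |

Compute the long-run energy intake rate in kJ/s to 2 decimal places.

R = (0.12×34.2 + 0.078×17.7 + 0.19×26.9 + 0.023×35.5) / (1 + 0.12×5.42 + 0.078×27.8 + 0.19×19.6 + 0.023×4.28) = 11.41/7.641 = 1.493 kJ/s.

1.49 kJ/s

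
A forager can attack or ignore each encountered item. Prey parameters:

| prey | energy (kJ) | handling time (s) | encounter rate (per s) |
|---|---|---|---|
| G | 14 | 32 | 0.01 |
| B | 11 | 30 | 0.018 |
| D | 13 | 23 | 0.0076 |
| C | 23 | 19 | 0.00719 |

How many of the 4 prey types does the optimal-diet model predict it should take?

4

E/h in descending order: C 1.21, D 0.565, G 0.438, B 0.367 kJ/s. The optimal diet is the largest prefix of this list for which every included type satisfies E_i/h_i > R on the types above it.
Rate on top 1: 0.1455. D: 0.565 > 0.1455 → include.
Rate on top 2: 0.2014. G: 0.438 > 0.2014 → include.
Rate on top 3: 0.2477. B: 0.367 > 0.2477 → include.
Optimal diet: C, D, G, B — 4 of 4 types.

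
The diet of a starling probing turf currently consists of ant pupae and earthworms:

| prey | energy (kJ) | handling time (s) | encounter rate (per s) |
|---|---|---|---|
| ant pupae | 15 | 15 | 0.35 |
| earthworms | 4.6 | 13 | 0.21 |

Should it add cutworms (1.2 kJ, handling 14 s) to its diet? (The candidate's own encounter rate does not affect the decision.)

Current rate: (0.35×15 + 0.21×4.6)/(1 + 0.35×15 + 0.21×13) = 0.6922 kJ/s.
Profitability of cutworms: 1.2/14 = 0.08571 kJ/s.
Since 0.08571 < R, time spent handling cutworms is better spent searching.

No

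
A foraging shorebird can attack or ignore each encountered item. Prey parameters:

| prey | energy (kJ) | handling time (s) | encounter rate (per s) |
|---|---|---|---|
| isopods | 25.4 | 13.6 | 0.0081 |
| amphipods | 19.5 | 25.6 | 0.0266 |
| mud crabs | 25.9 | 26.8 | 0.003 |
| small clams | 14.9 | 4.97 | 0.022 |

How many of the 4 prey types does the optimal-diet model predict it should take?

4

E/h in descending order: small clams 3, isopods 1.87, mud crabs 0.966, amphipods 0.762 kJ/s. The optimal diet is the largest prefix of this list for which every included type satisfies E_i/h_i > R on the types above it.
Rate on top 1: 0.2955. isopods: 1.87 > 0.2955 → include.
Rate on top 2: 0.4375. mud crabs: 0.966 > 0.4375 → include.
Rate on top 3: 0.4702. amphipods: 0.762 > 0.4702 → include.
Optimal diet: small clams, isopods, mud crabs, amphipods — 4 of 4 types.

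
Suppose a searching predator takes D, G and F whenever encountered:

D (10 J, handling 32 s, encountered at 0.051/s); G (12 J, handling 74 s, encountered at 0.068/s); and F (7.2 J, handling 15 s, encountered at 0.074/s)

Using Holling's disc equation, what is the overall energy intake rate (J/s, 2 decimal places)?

R = Σλ_iE_i / (1 + Σλ_ih_i)
Numerator: 0.051×10 + 0.068×12 + 0.074×7.2 = 1.859
Denominator: 1 + 0.051×32 + 0.068×74 + 0.074×15 = 8.774
R = 1.859/8.774 = 0.2119 J/s

0.21 J/s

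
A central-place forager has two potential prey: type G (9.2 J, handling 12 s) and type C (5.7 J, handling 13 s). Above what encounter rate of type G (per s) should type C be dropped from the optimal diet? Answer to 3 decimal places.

0.111 per s

At the threshold, the rate on type G alone equals the profitability of type C: λ·9.2/(1 + λ·12) = 5.7/13 = 0.4385.
Rearranging, λ(9.2 − 0.4385×12) = 0.4385, so λ = 0.4385/3.938 = 0.1113 per s.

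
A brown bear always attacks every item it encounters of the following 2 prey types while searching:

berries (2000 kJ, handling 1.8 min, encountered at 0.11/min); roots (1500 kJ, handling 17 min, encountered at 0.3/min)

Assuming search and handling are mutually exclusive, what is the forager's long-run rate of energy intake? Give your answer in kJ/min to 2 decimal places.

106.38 kJ/min

R = Σλ_iE_i / (1 + Σλ_ih_i)
Numerator: 0.11×2000 + 0.3×1500 = 670
Denominator: 1 + 0.11×1.8 + 0.3×17 = 6.298
R = 670/6.298 = 106.4 kJ/min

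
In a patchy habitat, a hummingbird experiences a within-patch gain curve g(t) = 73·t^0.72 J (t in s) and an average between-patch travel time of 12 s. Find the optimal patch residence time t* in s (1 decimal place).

Optimal t* satisfies g'(t*) = g(t*)/(T + t*).
g'(t) = 0.72·73·t^-0.28. Setting 0.72·73·t^-0.28 = 73·t^0.72/(12+t) gives 0.72(12+t) = t, so 0.28·t = 0.72×12.
t* = 0.72×12/0.28 = 30.86 s.

30.9 s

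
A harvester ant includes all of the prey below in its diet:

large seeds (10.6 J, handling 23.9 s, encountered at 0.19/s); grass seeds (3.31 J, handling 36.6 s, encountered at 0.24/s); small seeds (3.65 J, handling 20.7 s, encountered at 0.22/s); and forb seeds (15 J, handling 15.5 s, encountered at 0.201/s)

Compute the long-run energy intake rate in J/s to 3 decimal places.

0.301 J/s

R = (0.19×10.6 + 0.24×3.31 + 0.22×3.65 + 0.201×15) / (1 + 0.19×23.9 + 0.24×36.6 + 0.22×20.7 + 0.201×15.5) = 6.626/21.99 = 0.3013 J/s.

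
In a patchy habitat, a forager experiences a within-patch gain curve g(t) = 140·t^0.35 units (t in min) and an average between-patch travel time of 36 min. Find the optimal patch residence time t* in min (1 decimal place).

19.4 min

Optimal t* satisfies g'(t*) = g(t*)/(T + t*).
g'(t) = 0.35·140·t^-0.65. Setting 0.35·140·t^-0.65 = 140·t^0.35/(36+t) gives 0.35(36+t) = t, so 0.65·t = 0.35×36.
t* = 0.35×36/0.65 = 19.38 min.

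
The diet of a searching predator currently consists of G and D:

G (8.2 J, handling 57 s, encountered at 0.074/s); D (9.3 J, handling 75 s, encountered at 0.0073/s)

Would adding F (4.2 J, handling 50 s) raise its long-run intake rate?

No

On G and D alone, R = ΣλE/(1+Σλh) = 0.6747/5.766 = 0.117 J/s.
Profitability of F: 4.2/50 = 0.084 J/s.
0.084 < 0.117, so adding F would lower the average — exclude it.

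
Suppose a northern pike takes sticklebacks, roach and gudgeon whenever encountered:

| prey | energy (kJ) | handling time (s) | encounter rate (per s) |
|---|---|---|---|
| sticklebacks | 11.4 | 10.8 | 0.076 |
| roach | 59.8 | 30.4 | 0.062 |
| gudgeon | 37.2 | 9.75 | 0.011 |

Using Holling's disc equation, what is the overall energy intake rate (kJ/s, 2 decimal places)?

1.31 kJ/s

Energy encountered per unit search time: 0.076×11.4 + 0.062×59.8 + 0.011×37.2 = 4.983 kJ/s.
Handling time per unit search time: 0.076×10.8 + 0.062×30.4 + 0.011×9.75 = 2.813.
Rate = 4.983/(1 + 2.813) = 1.307 kJ/s.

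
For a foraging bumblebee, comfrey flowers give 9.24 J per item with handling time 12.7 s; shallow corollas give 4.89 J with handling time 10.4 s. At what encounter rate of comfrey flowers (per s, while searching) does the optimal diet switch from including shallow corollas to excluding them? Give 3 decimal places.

Drop shallow corollas once their profitability E₂/h₂ falls below the rate achievable on comfrey flowers alone: E₂/h₂ = λE₁/(1 + λh₁).
Solve for λ: λE₁h₂ = E₂(1 + λh₁) → λ(E₁h₂ − E₂h₁) = E₂ → λ = E₂/(E₁h₂ − E₂h₁).
λ = 4.89/(9.24×10.4 − 4.89×12.7) = 4.89/33.99 = 0.1439 per s.

0.144 per s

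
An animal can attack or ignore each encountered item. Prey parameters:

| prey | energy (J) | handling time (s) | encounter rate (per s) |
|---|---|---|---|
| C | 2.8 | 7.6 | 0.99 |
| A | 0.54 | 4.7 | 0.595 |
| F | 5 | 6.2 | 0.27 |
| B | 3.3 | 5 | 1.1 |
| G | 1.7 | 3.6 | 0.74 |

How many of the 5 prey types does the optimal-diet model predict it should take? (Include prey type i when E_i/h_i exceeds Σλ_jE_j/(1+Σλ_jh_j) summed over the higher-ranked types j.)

E/h in descending order: F 0.806, B 0.66, G 0.472, C 0.368, A 0.115 J/s. The optimal diet is the largest prefix of this list for which every included type satisfies E_i/h_i > R on the types above it.
Rate on top 1: 0.5049. B: 0.66 > 0.5049 → include.
Rate on top 2: 0.6092. G: 0.472 < 0.6092 → exclude; stop.
Optimal diet: F, B — 2 of 5 types.

2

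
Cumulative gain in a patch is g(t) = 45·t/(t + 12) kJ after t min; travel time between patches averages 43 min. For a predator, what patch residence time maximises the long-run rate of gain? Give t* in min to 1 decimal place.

Optimal t* satisfies g'(t*) = g(t*)/(T + t*).
g'(t) = 45·12/(t + 12)². Setting 45·12/(t+12)² = 45t/[(t+12)(43+t)] gives 12(43+t) = t(t+12), so t² = 12×43 = 516.
t* = √516 = 22.72 min.

22.7 min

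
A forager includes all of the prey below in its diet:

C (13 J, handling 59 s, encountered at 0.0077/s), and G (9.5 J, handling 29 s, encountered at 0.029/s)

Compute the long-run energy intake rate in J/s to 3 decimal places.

Energy encountered per unit search time: 0.0077×13 + 0.029×9.5 = 0.3756 J/s.
Handling time per unit search time: 0.0077×59 + 0.029×29 = 1.295.
Rate = 0.3756/(1 + 1.295) = 0.1636 J/s.

0.164 J/s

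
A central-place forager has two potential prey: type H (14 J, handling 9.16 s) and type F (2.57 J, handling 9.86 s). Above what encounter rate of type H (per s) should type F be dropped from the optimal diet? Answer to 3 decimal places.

At the threshold, the rate on type H alone equals the profitability of type F: λ·14/(1 + λ·9.16) = 2.57/9.86 = 0.2606.
Rearranging, λ(14 − 0.2606×9.16) = 0.2606, so λ = 0.2606/11.61 = 0.02245 per s.

0.022 per s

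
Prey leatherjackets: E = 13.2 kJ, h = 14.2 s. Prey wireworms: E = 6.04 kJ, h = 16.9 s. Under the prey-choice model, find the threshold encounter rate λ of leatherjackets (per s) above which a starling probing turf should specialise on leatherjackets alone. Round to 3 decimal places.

0.044 per s

At the threshold, the rate on leatherjackets alone equals the profitability of wireworms: λ·13.2/(1 + λ·14.2) = 6.04/16.9 = 0.3574.
Rearranging, λ(13.2 − 0.3574×14.2) = 0.3574, so λ = 0.3574/8.125 = 0.04399 per s.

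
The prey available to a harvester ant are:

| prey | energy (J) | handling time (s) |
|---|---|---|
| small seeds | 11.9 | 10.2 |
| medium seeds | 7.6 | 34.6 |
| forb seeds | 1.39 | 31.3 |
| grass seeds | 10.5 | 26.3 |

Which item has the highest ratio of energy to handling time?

Profitability E/h (J/s): small seeds = 11.9/10.2 = 1.17, medium seeds = 7.6/34.6 = 0.22, forb seeds = 1.39/31.3 = 0.0444, grass seeds = 10.5/26.3 = 0.399.
Ranked: small seeds > grass seeds > medium seeds > forb seeds.

small seeds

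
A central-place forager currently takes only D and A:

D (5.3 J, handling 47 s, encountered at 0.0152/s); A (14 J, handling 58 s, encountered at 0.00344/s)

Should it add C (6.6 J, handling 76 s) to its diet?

Current rate: (0.0152×5.3 + 0.00344×14)/(1 + 0.0152×47 + 0.00344×58) = 0.06725 J/s.
Profitability of C: 6.6/76 = 0.08684 J/s.
0.08684 > 0.06725, so adding C raises the average — include it.

Yes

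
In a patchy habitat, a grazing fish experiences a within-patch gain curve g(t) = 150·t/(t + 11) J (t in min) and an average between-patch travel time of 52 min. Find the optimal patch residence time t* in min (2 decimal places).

23.92 min

Maximise g(t)/(T+t): set derivative to zero → g'(t)(T+t) = g(t).
g'(t) = 150·11/(t + 11)². Setting 150·11/(t+11)² = 150t/[(t+11)(52+t)] gives 11(52+t) = t(t+11), so t² = 11×52 = 572.
t* = √572 = 23.92 min.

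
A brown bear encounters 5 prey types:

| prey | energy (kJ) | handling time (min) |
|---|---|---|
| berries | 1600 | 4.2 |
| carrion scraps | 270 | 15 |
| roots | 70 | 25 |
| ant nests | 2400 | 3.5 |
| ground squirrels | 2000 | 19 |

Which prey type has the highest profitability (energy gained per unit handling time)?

ant nests

Profitability E/h (kJ/min): berries = 1600/4.2 = 381, carrion scraps = 270/15 = 18, roots = 70/25 = 2.8, ant nests = 2400/3.5 = 686, ground squirrels = 2000/19 = 105.
Ranked: ant nests > berries > ground squirrels > carrion scraps > roots.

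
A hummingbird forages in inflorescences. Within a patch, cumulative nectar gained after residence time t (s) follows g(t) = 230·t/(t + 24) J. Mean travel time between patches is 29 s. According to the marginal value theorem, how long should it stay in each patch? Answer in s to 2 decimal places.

Optimal t* satisfies g'(t*) = g(t*)/(T + t*).
g'(t) = 230·24/(t + 24)². Setting 230·24/(t+24)² = 230t/[(t+24)(29+t)] gives 24(29+t) = t(t+24), so t² = 24×29 = 696.
t* = √696 = 26.38 s.

26.38 s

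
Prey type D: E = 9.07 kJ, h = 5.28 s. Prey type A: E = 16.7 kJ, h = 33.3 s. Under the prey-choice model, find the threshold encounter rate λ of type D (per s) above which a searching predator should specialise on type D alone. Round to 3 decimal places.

At the threshold, the rate on type D alone equals the profitability of type A: λ·9.07/(1 + λ·5.28) = 16.7/33.3 = 0.5015.
Rearranging, λ(9.07 − 0.5015×5.28) = 0.5015, so λ = 0.5015/6.422 = 0.07809 per s.

0.078 per s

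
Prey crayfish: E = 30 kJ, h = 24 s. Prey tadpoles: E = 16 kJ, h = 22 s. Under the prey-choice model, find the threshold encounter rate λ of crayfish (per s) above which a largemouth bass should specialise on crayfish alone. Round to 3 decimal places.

The zero-one rule: include tadpoles iff E₂/h₂ > λE₁/(1+λh₁). Equality gives the switch point.
λE₁h₂ = E₂ + λE₂h₁ ⇒ λ = E₂/(E₁h₂ − E₂h₁) = 16/(660 − 384) = 0.05797 per s.

0.058 per s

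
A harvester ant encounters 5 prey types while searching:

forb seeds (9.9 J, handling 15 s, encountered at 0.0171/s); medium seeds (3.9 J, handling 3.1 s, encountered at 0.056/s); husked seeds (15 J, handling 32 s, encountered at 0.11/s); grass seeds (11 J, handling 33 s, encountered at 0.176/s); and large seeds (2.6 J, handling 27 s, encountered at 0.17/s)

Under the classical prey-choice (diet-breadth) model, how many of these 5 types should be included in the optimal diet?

3

Profitabilities (E/h, J/s): medium seeds 1.26, forb seeds 0.66, husked seeds 0.469, grass seeds 0.333, large seeds 0.0963. Add prey in this order while the next type's profitability exceeds the intake rate on those already taken.
Rate on top 1: 0.1861. forb seeds: 0.66 > 0.1861 → include.
Rate on top 2: 0.2711. husked seeds: 0.469 > 0.2711 → include.
Rate on top 3: 0.4116. grass seeds: 0.333 < 0.4116 → exclude; stop.
Optimal diet: medium seeds, forb seeds, husked seeds — 3 of 5 types.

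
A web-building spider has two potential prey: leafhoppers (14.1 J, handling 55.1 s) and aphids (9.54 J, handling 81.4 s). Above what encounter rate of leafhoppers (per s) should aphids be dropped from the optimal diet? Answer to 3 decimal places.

0.015 per s

Drop aphids once their profitability E₂/h₂ falls below the rate achievable on leafhoppers alone: E₂/h₂ = λE₁/(1 + λh₁).
Solve for λ: λE₁h₂ = E₂(1 + λh₁) → λ(E₁h₂ − E₂h₁) = E₂ → λ = E₂/(E₁h₂ − E₂h₁).
λ = 9.54/(14.1×81.4 − 9.54×55.1) = 9.54/622.1 = 0.01534 per s.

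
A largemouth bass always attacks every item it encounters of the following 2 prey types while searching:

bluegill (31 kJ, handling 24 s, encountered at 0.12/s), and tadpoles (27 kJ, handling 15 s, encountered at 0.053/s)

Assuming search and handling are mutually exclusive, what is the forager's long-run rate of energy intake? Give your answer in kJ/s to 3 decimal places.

R = (0.12×31 + 0.053×27) / (1 + 0.12×24 + 0.053×15) = 5.151/4.675 = 1.102 kJ/s.

1.102 kJ/s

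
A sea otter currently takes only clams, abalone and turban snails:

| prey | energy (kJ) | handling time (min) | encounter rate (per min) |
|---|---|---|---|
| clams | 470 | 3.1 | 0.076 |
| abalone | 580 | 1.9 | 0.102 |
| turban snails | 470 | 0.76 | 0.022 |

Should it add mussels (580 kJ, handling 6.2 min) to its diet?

Yes

Intake rate on the current diet: R = (0.076×470 + 0.102×580 + 0.022×470) / (1 + 0.076×3.1 + 0.102×1.9 + 0.022×0.76) = 105.2/1.446 = 72.76 kJ/min.
Profitability of mussels: 580/6.2 = 93.55 kJ/min.
93.55 > 72.76, so adding mussels raises the average — include it.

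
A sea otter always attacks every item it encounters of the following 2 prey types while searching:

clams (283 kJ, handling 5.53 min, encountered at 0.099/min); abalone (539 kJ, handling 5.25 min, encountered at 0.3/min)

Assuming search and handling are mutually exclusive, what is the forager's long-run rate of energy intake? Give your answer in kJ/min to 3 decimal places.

Energy encountered per unit search time: 0.099×283 + 0.3×539 = 189.7 kJ/min.
Handling time per unit search time: 0.099×5.53 + 0.3×5.25 = 2.122.
Rate = 189.7/(1 + 2.122) = 60.76 kJ/min.

60.759 kJ/min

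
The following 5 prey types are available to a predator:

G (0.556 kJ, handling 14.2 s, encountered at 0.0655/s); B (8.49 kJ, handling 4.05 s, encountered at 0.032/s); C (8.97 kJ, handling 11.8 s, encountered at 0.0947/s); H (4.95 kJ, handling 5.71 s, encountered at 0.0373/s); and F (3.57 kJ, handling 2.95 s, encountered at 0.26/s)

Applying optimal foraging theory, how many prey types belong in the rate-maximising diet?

Profitabilities (E/h, kJ/s): B 2.1, F 1.21, H 0.867, C 0.76, G 0.0392. Add prey in this order while the next type's profitability exceeds the intake rate on those already taken.
Rate on top 1: 0.2405. F: 1.21 > 0.2405 → include.
Rate on top 2: 0.6326. H: 0.867 > 0.6326 → include.
Rate on top 3: 0.6563. C: 0.76 > 0.6563 → include.
Rate on top 4: 0.6923. G: 0.0392 < 0.6923 → exclude; stop.
Optimal diet: B, F, H, C — 4 of 5 types.

4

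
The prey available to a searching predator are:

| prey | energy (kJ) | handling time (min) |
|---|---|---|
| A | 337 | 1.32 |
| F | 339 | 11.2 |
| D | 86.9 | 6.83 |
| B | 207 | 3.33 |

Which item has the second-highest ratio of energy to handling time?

Profitability E/h (kJ/min): A = 337/1.32 = 255, F = 339/11.2 = 30.3, D = 86.9/6.83 = 12.7, B = 207/3.33 = 62.2.
Ranked: A > B > F > D.

B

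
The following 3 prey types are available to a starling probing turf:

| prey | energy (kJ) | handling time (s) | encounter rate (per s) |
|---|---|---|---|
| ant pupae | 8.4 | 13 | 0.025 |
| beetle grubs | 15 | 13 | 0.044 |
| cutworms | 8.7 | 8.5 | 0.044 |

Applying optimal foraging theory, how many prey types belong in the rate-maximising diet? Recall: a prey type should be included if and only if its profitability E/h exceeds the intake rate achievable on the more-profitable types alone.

Rank by E/h (kJ/s): beetle grubs 1.15, cutworms 1.02, ant pupae 0.646. Include each in turn until the next type's E/h falls below the running intake rate.
Rate on top 1: 0.4198. cutworms: 1.02 > 0.4198 → include.
Rate on top 2: 0.5359. ant pupae: 0.646 > 0.5359 → include.
Optimal diet: beetle grubs, cutworms, ant pupae — 3 of 3 types.

3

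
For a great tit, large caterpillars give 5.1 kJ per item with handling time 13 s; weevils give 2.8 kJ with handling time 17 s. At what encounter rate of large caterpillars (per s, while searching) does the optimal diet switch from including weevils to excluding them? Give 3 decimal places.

At the threshold, the rate on large caterpillars alone equals the profitability of weevils: λ·5.1/(1 + λ·13) = 2.8/17 = 0.1647.
Rearranging, λ(5.1 − 0.1647×13) = 0.1647, so λ = 0.1647/2.959 = 0.05567 per s.

0.056 per s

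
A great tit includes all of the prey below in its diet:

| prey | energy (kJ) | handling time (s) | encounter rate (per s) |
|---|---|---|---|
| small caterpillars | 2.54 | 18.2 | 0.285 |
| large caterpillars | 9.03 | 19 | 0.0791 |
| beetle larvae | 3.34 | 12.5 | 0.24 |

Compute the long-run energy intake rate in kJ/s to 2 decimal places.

Energy encountered per unit search time: 0.285×2.54 + 0.0791×9.03 + 0.24×3.34 = 2.24 kJ/s.
Handling time per unit search time: 0.285×18.2 + 0.0791×19 + 0.24×12.5 = 9.69.
Rate = 2.24/(1 + 9.69) = 0.2095 kJ/s.

0.21 kJ/s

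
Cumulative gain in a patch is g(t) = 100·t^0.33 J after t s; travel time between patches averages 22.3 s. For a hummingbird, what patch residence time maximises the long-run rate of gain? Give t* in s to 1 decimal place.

Optimal t* satisfies g'(t*) = g(t*)/(T + t*).
g'(t) = 0.33·100·t^-0.67. Setting 0.33·100·t^-0.67 = 100·t^0.33/(22.3+t) gives 0.33(22.3+t) = t, so 0.67·t = 0.33×22.3.
t* = 0.33×22.3/0.67 = 10.98 s.

11.0 s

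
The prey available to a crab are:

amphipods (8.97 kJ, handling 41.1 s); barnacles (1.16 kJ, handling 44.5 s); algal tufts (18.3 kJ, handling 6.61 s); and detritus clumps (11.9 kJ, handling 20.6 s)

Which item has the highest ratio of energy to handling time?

In descending order of E/h:
algal tufts: 18.3/6.61 = 2.77 kJ/s
detritus clumps: 11.9/20.6 = 0.578 kJ/s
amphipods: 8.97/41.1 = 0.218 kJ/s
barnacles: 1.16/44.5 = 0.0261 kJ/s

algal tufts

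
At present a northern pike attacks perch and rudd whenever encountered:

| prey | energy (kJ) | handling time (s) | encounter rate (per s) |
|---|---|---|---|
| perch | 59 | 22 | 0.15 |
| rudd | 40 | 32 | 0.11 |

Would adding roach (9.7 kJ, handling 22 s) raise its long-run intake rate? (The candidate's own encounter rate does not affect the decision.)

No

Intake rate on the current diet: R = (0.15×59 + 0.11×40) / (1 + 0.15×22 + 0.11×32) = 13.25/7.82 = 1.694 kJ/s.
roach: E/h = 9.7/22 = 0.4409 kJ/s.
0.4409 < 1.694, so adding roach would lower the average — exclude it.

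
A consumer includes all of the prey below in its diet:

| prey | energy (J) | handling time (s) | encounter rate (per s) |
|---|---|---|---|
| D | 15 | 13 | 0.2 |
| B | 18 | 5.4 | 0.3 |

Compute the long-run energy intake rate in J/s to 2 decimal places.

R = (0.2×15 + 0.3×18) / (1 + 0.2×13 + 0.3×5.4) = 8.4/5.22 = 1.609 J/s.

1.61 J/s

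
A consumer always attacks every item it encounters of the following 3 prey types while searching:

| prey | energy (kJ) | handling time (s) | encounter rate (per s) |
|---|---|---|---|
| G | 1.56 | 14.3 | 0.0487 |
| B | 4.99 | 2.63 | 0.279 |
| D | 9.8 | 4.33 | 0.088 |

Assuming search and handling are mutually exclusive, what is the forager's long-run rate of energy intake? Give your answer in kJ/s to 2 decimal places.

0.83 kJ/s

R = (0.0487×1.56 + 0.279×4.99 + 0.088×9.8) / (1 + 0.0487×14.3 + 0.279×2.63 + 0.088×4.33) = 2.331/2.811 = 0.829 kJ/s.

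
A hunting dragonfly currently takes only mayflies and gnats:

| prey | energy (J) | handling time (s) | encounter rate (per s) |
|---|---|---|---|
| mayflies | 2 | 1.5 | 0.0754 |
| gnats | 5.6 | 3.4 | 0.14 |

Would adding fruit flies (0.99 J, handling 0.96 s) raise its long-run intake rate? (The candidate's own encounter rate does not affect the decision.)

Current rate: (0.0754×2 + 0.14×5.6)/(1 + 0.0754×1.5 + 0.14×3.4) = 0.5883 J/s.
Profitability of fruit flies: 0.99/0.96 = 1.031 J/s.
1.031 > 0.5883, so adding fruit flies raises the average — include it.

Yes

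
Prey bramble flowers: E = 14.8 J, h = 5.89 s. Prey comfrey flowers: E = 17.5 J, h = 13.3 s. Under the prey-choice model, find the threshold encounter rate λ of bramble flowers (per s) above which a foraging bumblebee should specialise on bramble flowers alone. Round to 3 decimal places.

The zero-one rule: include comfrey flowers iff E₂/h₂ > λE₁/(1+λh₁). Equality gives the switch point.
λE₁h₂ = E₂ + λE₂h₁ ⇒ λ = E₂/(E₁h₂ − E₂h₁) = 17.5/(196.8 − 103.1) = 0.1866 per s.

0.187 per s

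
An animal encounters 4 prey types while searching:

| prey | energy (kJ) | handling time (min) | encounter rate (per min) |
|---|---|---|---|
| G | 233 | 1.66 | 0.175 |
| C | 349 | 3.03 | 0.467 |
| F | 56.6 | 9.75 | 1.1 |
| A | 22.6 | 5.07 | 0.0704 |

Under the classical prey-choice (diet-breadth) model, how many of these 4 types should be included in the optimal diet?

2

Rank by E/h (kJ/min): G 140, C 115, F 5.81, A 4.46. Include each in turn until the next type's E/h falls below the running intake rate.
Rate on top 1: 31.6. C: 115 > 31.6 → include.
Rate on top 2: 75.31. F: 5.81 < 75.31 → exclude; stop.
Optimal diet: G, C — 2 of 4 types.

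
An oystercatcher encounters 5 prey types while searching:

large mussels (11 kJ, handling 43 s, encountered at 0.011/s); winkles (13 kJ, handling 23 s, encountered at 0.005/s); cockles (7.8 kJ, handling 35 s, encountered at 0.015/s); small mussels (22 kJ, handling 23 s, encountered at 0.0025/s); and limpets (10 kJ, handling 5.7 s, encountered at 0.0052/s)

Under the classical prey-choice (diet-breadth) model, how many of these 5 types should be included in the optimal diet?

5

Profitabilities (E/h, kJ/s): limpets 1.75, small mussels 0.957, winkles 0.565, large mussels 0.256, cockles 0.223. Add prey in this order while the next type's profitability exceeds the intake rate on those already taken.
Rate on top 1: 0.0505. small mussels: 0.957 > 0.0505 → include.
Rate on top 2: 0.09842. winkles: 0.565 > 0.09842 → include.
Rate on top 3: 0.1431. large mussels: 0.256 > 0.1431 → include.
Rate on top 4: 0.1749. cockles: 0.223 > 0.1749 → include.
Optimal diet: limpets, small mussels, winkles, large mussels, cockles — 5 of 5 types.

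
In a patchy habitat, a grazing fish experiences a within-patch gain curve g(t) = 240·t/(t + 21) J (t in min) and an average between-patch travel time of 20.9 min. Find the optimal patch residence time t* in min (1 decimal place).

Maximise g(t)/(T+t): set derivative to zero → g'(t)(T+t) = g(t).
g'(t) = 240·21/(t + 21)². Setting 240·21/(t+21)² = 240t/[(t+21)(20.9+t)] gives 21(20.9+t) = t(t+21), so t² = 21×20.9 = 438.9.
t* = √438.9 = 20.95 min.

20.9 min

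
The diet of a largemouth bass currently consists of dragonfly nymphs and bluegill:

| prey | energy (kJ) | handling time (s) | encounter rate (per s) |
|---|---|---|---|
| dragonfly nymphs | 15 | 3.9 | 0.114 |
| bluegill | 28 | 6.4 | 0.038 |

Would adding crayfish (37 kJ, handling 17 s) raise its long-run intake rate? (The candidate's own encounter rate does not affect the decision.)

Yes

On dragonfly nymphs and bluegill alone, R = ΣλE/(1+Σλh) = 2.774/1.688 = 1.644 kJ/s.
crayfish: E/h = 37/17 = 2.176 kJ/s.
Since 2.176 > R, including crayfish increases the long-run rate.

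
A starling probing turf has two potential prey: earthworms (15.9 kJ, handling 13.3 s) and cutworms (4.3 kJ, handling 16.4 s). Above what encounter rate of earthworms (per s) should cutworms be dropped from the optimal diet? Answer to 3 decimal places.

At the threshold, the rate on earthworms alone equals the profitability of cutworms: λ·15.9/(1 + λ·13.3) = 4.3/16.4 = 0.2622.
Rearranging, λ(15.9 − 0.2622×13.3) = 0.2622, so λ = 0.2622/12.41 = 0.02112 per s.

0.021 per s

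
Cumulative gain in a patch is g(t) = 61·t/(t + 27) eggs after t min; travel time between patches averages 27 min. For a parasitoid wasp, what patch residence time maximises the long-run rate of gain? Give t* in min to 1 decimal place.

Optimal t* satisfies g'(t*) = g(t*)/(T + t*).
g'(t) = 61·27/(t + 27)². Setting 61·27/(t+27)² = 61t/[(t+27)(27+t)] gives 27(27+t) = t(t+27), so t² = 27×27 = 729.
t* = √729 = 27 min.

27.0 min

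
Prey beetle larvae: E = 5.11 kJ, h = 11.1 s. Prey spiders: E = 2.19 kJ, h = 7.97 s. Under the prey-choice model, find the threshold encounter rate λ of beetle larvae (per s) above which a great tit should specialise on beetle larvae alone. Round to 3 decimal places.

At the threshold, the rate on beetle larvae alone equals the profitability of spiders: λ·5.11/(1 + λ·11.1) = 2.19/7.97 = 0.2748.
Rearranging, λ(5.11 − 0.2748×11.1) = 0.2748, so λ = 0.2748/2.06 = 0.1334 per s.

0.133 per s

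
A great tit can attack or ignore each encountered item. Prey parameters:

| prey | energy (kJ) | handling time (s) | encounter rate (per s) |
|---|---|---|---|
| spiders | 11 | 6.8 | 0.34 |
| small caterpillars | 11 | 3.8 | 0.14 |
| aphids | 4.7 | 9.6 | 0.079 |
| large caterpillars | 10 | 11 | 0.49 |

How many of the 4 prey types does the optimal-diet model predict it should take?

Profitabilities (E/h, kJ/s): small caterpillars 2.89, spiders 1.62, large caterpillars 0.909, aphids 0.49. Add prey in this order while the next type's profitability exceeds the intake rate on those already taken.
Rate on top 1: 1.005. spiders: 1.62 > 1.005 → include.
Rate on top 2: 1.374. large caterpillars: 0.909 < 1.374 → exclude; stop.
Optimal diet: small caterpillars, spiders — 2 of 4 types.

2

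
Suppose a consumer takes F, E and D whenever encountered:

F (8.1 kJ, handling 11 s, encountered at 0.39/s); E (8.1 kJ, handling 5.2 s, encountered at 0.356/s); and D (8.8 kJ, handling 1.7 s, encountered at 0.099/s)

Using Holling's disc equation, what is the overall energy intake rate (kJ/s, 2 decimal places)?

Energy encountered per unit search time: 0.39×8.1 + 0.356×8.1 + 0.099×8.8 = 6.914 kJ/s.
Handling time per unit search time: 0.39×11 + 0.356×5.2 + 0.099×1.7 = 6.309.
Rate = 6.914/(1 + 6.309) = 0.9459 kJ/s.

0.95 kJ/s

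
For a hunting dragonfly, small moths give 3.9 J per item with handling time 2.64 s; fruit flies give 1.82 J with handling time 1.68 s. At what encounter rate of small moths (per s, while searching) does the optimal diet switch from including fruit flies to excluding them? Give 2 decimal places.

1.04 per s

The zero-one rule: include fruit flies iff E₂/h₂ > λE₁/(1+λh₁). Equality gives the switch point.
λE₁h₂ = E₂ + λE₂h₁ ⇒ λ = E₂/(E₁h₂ − E₂h₁) = 1.82/(6.552 − 4.805) = 1.042 per s.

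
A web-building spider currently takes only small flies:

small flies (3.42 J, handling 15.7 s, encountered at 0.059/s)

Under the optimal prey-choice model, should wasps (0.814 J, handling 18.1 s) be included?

No

Current rate: (0.059×3.42)/(1 + 0.059×15.7) = 0.1048 J/s.
wasps: E/h = 0.814/18.1 = 0.04497 J/s.
Since 0.04497 < R, time spent handling wasps is better spent searching.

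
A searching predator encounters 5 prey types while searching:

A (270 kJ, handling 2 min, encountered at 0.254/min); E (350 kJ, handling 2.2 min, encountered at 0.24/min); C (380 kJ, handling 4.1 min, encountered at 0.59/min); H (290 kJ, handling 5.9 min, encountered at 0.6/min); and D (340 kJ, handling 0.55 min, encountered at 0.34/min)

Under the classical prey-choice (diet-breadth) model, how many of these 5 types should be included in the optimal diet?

Rank by E/h (kJ/min): D 618, E 159, A 135, C 92.7, H 49.2. Include each in turn until the next type's E/h falls below the running intake rate.
Rate on top 1: 97.39. E: 159 > 97.39 → include.
Rate on top 2: 116.4. A: 135 > 116.4 → include.
Rate on top 3: 120.6. C: 92.7 < 120.6 → exclude; stop.
Optimal diet: D, E, A — 3 of 5 types.

3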